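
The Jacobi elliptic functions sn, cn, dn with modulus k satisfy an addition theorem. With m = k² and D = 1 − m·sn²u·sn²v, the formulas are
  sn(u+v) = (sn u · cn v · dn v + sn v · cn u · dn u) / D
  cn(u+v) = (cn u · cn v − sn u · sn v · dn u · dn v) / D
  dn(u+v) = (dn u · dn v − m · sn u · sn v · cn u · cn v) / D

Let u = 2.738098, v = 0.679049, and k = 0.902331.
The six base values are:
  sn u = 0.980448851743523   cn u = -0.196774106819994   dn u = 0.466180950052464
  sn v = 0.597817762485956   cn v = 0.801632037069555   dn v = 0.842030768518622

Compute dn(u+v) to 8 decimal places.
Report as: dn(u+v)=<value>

m = k² = 0.814201233561
D = 1 − m·sn²u·sn²v = 0.7202827370617791
dn(u+v) = (dn u·dn v − m·sn u·sn v·cn u·cn v)/D = 0.4678167826764902/0.7202827370617791 = 0.6494904828412752

dn(u+v)=0.64949048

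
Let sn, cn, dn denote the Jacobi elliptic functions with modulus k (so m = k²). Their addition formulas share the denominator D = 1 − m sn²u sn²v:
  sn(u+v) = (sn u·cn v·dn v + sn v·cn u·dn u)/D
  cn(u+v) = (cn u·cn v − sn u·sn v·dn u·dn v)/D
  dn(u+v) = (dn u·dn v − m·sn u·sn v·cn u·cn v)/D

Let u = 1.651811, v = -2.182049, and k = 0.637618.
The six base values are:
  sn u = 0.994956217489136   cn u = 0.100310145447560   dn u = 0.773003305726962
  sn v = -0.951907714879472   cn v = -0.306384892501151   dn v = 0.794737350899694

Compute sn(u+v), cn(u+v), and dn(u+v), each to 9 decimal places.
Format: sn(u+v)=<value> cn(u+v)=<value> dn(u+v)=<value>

m = k² = 0.406556713924
D = 1 − m·sn²u·sn²v = 0.6353142688356956
sn(u+v) = (sn u·cn v·dn v + sn v·cn u·dn u)/D = -0.3160783740682381/0.6353142688356956 = -0.4975149930875896
cn(u+v) = (cn u·cn v − sn u·sn v·dn u·dn v)/D = 0.5511067787939225/0.6353142688356956 = 0.8674553773267278
dn(u+v) = (dn u·dn v − m·sn u·sn v·cn u·cn v)/D = 0.6025005831773666/0.6353142688356956 = 0.9483504664259079

sn(u+v)=-0.497514993 cn(u+v)=0.867455377 dn(u+v)=0.948350466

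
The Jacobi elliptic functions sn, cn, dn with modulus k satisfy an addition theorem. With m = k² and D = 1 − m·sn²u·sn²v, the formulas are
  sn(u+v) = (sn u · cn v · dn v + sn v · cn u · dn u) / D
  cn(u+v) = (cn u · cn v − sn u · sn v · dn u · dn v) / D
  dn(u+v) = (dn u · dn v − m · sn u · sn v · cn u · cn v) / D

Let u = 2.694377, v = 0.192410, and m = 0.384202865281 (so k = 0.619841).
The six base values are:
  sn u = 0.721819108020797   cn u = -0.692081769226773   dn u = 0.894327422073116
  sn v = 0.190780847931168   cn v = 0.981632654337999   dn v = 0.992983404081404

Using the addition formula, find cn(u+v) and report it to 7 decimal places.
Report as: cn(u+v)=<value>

m = k² = 0.384202865281
D = 1 − m·sn²u·sn²v = 0.9927140380672199
cn(u+v) = (cn u·cn v − sn u·sn v·dn u·dn v)/D = -0.801663088872964/0.9927140380672199 = -0.8075468444404942

cn(u+v)=-0.8075468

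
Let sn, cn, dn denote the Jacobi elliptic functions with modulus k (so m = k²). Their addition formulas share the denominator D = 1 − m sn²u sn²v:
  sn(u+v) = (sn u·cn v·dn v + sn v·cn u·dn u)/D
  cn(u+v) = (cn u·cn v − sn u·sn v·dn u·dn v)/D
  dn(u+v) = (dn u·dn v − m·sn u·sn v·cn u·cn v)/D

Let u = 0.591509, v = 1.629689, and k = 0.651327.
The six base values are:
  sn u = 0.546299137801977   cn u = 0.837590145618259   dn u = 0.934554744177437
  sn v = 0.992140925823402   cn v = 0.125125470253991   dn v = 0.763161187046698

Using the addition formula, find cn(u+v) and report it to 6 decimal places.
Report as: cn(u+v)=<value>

m = k² = 0.424226860929
D = 1 − m·sn²u·sn²v = 0.875374784320178
cn(u+v) = (cn u·cn v − sn u·sn v·dn u·dn v)/D = -0.2817632496526571/0.875374784320178 = -0.3218772743967904

cn(u+v)=-0.321877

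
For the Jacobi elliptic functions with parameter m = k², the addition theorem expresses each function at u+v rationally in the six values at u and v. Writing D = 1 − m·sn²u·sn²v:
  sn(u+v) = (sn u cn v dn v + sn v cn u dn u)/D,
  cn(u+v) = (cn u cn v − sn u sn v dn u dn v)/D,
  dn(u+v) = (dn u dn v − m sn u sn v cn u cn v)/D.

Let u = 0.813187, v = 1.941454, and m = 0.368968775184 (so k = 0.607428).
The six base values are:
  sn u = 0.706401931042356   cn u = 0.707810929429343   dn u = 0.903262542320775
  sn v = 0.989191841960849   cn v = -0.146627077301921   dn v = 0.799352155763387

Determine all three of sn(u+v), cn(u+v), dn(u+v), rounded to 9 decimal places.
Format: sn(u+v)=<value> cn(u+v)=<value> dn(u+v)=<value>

m = k² = 0.368968775184
D = 1 − m·sn²u·sn²v = 0.8198416390264923
sn(u+v) = (sn u·cn v·dn v + sn v·cn u·dn u)/D = 0.5496340033143178/0.8198416390264923 = 0.6704148425139419
cn(u+v) = (cn u·cn v − sn u·sn v·dn u·dn v)/D = -0.6083114132435144/0.8198416390264923 = -0.7419864816403372
dn(u+v) = (dn u·dn v − m·sn u·sn v·cn u·cn v)/D = 0.7487828487936409/0.8198416390264923 = 0.9133262000241547

sn(u+v)=0.670414843 cn(u+v)=-0.741986482 dn(u+v)=0.913326200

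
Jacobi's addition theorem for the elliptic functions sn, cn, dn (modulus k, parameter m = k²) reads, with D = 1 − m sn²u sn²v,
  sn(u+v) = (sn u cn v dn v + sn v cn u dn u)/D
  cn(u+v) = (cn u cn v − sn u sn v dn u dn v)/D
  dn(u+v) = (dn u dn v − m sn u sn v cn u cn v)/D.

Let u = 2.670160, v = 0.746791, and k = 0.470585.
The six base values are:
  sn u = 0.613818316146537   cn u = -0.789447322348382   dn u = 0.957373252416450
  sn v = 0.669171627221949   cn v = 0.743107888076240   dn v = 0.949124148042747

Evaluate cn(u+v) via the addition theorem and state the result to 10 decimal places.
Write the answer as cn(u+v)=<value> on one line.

cn(u+v)=-0.9971339249

m = k² = 0.221450242225
D = 1 − m·sn²u·sn²v = 0.9626379339405632
cn(u+v) = (cn u·cn v − sn u·sn v·dn u·dn v)/D = -0.9598789413314143/0.9626379339405632 = -0.9971339249037746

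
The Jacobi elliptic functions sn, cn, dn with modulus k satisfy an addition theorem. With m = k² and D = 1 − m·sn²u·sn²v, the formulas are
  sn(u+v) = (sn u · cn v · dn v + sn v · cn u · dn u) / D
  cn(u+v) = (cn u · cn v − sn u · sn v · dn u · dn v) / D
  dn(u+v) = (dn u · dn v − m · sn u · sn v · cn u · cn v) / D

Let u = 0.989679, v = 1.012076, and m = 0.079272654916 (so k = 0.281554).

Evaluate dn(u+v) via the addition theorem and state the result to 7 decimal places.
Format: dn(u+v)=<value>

dn(u+v)=0.9652976

sn u = 0.8300348231186968, cn u = 0.5577115673986991, dn u = 0.9723088426355377
sn v = 0.841977296099969, cn v = 0.5395129589288706, dn v = 0.9714945045134484
m = k² = 0.079272654916
D = 1 − m·sn²u·sn²v = 0.9612816544617039
dn(u+v) = (dn u·dn v − m·sn u·sn v·cn u·cn v)/D = 0.9279228496755572/0.9612816544617039 = 0.9652975747208794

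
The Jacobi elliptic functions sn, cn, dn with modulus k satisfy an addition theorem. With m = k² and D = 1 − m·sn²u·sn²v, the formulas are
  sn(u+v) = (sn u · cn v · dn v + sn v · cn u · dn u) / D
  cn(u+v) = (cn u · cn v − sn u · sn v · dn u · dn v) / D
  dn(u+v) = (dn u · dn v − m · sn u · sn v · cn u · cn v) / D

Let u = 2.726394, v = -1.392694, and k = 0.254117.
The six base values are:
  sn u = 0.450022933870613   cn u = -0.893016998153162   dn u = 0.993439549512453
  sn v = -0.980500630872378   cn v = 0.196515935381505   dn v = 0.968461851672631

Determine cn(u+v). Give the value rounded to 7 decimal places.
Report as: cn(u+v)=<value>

cn(u+v)=0.2522070

m = k² = 0.064575449689
D = 1 − m·sn²u·sn²v = 0.9874271860966391
cn(u+v) = (cn u·cn v − sn u·sn v·dn u·dn v)/D = 0.2490360742066556/0.9874271860966391 = 0.2522070262123434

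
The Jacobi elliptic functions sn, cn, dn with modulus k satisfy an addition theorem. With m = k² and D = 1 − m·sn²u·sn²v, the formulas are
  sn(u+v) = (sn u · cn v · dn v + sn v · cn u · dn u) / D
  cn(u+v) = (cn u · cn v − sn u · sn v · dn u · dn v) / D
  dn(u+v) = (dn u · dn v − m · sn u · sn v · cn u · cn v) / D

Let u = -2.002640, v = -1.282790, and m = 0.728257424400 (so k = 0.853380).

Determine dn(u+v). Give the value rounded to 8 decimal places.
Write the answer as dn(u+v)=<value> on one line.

dn(u+v)=0.75962642

sn u = -0.9981463961147209, cn u = 0.06085862242274932, dn u = 0.52387009363138
sn v = -0.8904512355079185, cn v = 0.4550786714211306, dn v = 0.6500478521355751
m = k² = 0.7282574244
D = 1 − m·sn²u·sn²v = 0.4247009079398234
dn(u+v) = (dn u·dn v − m·sn u·sn v·cn u·cn v)/D = 0.3226140301646466/0.4247009079398234 = 0.7596264197541069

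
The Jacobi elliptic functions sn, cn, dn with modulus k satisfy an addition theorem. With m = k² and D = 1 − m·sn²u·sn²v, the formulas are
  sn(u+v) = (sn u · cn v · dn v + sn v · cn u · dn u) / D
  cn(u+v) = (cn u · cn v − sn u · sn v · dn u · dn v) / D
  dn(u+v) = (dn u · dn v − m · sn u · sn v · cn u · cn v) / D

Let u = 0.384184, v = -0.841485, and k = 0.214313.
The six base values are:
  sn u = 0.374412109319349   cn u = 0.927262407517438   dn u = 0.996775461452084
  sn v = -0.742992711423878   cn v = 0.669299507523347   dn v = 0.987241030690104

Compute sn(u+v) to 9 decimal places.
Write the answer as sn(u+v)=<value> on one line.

m = k² = 0.045930061969
D = 1 − m·sn²u·sn²v = 0.9964456031858341
sn(u+v) = (sn u·cn v·dn v + sn v·cn u·dn u)/D = -0.4393311458168602/0.9964456031858341 = -0.4408982732346166

sn(u+v)=-0.440898273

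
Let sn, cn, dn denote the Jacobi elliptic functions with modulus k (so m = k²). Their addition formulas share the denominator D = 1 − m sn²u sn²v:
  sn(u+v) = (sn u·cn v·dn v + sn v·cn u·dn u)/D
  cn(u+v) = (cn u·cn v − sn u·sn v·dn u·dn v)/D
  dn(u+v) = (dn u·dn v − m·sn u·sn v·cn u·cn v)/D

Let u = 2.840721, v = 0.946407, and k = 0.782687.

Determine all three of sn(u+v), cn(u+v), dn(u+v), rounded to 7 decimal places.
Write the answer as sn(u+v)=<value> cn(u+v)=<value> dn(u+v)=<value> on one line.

sn(u+v)=0.1389788 cn(u+v)=-0.9902954 dn(u+v)=0.9940662

sn u = 0.8325028242455494, cn u = -0.5540208007134605, dn u = 0.7585720764963978
sn v = 0.7674170944050219, cn v = 0.6411481913059989, dn v = 0.7995140529424571
m = k² = 0.612598939969
D = 1 − m·sn²u·sn²v = 0.7499593553180992
sn(u+v) = (sn u·cn v·dn v + sn v·cn u·dn u)/D = 0.1042284440135597/0.7499593553180992 = 0.1389787903497125
cn(u+v) = (cn u·cn v − sn u·sn v·dn u·dn v)/D = -0.7426812681680152/0.7499593553180992 = -0.9902953578770985
dn(u+v) = (dn u·dn v − m·sn u·sn v·cn u·cn v)/D = 0.7455092380757887/0.7499593553180992 = 0.994066188773093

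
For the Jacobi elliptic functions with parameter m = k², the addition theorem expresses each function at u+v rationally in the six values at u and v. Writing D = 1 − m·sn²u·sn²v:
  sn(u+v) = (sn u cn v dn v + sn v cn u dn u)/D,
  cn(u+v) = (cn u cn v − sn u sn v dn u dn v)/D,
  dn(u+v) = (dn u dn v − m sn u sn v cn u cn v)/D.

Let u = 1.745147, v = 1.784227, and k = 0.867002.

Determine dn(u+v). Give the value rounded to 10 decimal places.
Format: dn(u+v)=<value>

sn u = 0.9778352965855719, cn u = 0.2093755782115162, dn u = 0.5303398214320625
sn v = 0.981942888153891, cn v = 0.1891776001644887, dn v = 0.5246038749591657
m = k² = 0.751692468004
D = 1 − m·sn²u·sn²v = 0.3069826998063421
dn(u+v) = (dn u·dn v − m·sn u·sn v·cn u·cn v)/D = 0.2496300555039208/0.3069826998063421 = 0.8131730408957838

dn(u+v)=0.8131730409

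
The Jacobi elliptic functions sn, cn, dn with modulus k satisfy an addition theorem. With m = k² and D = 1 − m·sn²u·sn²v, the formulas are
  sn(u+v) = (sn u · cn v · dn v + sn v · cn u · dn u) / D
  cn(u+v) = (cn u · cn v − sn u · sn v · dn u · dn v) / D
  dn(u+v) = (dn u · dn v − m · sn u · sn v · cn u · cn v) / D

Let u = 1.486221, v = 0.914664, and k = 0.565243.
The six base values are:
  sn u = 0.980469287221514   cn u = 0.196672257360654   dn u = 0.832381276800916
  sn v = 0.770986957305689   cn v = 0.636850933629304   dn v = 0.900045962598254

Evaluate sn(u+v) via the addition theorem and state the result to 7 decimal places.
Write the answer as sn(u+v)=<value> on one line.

m = k² = 0.319499649049
D = 1 − m·sn²u·sn²v = 0.8174287302045952
sn(u+v) = (sn u·cn v·dn v + sn v·cn u·dn u)/D = 0.6882156282466401/0.8174287302045952 = 0.8419273788852343

sn(u+v)=0.8419274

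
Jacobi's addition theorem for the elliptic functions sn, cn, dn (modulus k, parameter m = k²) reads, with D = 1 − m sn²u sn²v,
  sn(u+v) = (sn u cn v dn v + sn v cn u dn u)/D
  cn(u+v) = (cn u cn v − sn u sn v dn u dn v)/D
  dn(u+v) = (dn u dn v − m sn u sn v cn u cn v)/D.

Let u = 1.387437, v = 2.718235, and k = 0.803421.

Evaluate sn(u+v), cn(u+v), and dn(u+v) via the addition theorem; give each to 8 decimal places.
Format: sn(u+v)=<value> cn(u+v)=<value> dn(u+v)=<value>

sn u = 0.9284603622991699, cn u = 0.3714314952172124, dn u = 0.6660080511820928
sn v = 0.9006787473698803, cn v = -0.4344856660883342, dn v = 0.6901941671643123
m = k² = 0.645485303241
D = 1 − m·sn²u·sn²v = 0.5486089705658107
sn(u+v) = (sn u·cn v·dn v + sn v·cn u·dn u)/D = -0.05561956793011132/0.5486089705658107 = -0.1013828991398879
cn(u+v) = (cn u·cn v − sn u·sn v·dn u·dn v)/D = -0.5457822516796843/0.5486089705658107 = -0.9948474796480068
dn(u+v) = (dn u·dn v − m·sn u·sn v·cn u·cn v)/D = 0.546786037079291/0.5486089705658107 = 0.9966771715660436

sn(u+v)=-0.10138290 cn(u+v)=-0.99484748 dn(u+v)=0.99667717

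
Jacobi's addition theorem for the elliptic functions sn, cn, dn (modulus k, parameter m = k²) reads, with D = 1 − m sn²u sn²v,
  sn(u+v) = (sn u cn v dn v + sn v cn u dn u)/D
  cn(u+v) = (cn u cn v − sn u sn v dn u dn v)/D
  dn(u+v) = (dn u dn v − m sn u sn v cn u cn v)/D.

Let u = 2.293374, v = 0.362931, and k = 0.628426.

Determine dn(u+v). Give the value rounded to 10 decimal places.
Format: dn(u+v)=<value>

dn(u+v)=0.8810461320

sn u = 0.9167338795164392, cn u = -0.3994984282156049, dn u = 0.8173796398212808
sn v = 0.3521557843685994, cn v = 0.935941399626994, dn v = 0.975204904394842
m = k² = 0.394919237476
D = 1 − m·sn²u·sn²v = 0.9588410292469946
dn(u+v) = (dn u·dn v − m·sn u·sn v·cn u·cn v)/D = 0.8447831800078096/0.9588410292469946 = 0.8810461319862815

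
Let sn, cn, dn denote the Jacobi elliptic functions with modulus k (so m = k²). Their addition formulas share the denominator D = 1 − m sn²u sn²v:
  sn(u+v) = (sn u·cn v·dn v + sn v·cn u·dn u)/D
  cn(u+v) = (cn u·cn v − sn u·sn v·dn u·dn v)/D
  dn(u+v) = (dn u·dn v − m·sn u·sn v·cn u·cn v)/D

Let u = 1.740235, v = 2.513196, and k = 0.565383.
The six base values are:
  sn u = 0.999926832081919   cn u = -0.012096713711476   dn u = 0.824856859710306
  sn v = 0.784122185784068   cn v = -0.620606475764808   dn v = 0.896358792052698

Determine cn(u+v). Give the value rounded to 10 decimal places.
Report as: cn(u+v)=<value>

m = k² = 0.319657936689
D = 1 − m·sn²u·sn²v = 0.8034878440172504
cn(u+v) = (cn u·cn v − sn u·sn v·dn u·dn v)/D = -0.5722048974537626/0.8034878440172504 = -0.7121512810858128

cn(u+v)=-0.7121512811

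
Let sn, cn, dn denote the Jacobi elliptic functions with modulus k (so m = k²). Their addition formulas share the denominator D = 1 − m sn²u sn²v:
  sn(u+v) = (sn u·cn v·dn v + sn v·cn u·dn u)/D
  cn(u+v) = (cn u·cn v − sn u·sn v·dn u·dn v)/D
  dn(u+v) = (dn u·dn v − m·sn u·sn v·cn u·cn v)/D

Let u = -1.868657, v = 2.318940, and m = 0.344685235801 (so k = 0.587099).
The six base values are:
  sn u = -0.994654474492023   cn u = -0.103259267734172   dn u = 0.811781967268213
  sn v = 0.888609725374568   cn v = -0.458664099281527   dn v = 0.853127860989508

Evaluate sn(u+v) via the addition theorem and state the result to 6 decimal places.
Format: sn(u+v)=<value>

sn(u+v)=0.430694

m = k² = 0.344685235801
D = 1 − m·sn²u·sn²v = 0.7307291838089223
sn(u+v) = (sn u·cn v·dn v + sn v·cn u·dn u)/D = 0.3147205906564483/0.7307291838089223 = 0.4306938844511023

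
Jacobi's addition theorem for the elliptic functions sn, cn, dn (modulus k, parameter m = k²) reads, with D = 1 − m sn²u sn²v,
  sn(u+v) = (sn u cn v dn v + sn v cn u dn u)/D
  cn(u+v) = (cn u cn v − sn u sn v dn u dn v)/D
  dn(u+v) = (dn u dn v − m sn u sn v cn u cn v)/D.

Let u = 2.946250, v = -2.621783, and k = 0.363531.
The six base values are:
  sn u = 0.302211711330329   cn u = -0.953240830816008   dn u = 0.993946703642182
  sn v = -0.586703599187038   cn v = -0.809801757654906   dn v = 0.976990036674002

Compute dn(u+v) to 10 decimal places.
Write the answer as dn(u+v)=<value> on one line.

m = k² = 0.132154787961
D = 1 − m·sn²u·sn²v = 0.9958452682637847
dn(u+v) = (dn u·dn v − m·sn u·sn v·cn u·cn v)/D = 0.989164182504712/0.9958452682637847 = 0.9932910403131995

dn(u+v)=0.9932910403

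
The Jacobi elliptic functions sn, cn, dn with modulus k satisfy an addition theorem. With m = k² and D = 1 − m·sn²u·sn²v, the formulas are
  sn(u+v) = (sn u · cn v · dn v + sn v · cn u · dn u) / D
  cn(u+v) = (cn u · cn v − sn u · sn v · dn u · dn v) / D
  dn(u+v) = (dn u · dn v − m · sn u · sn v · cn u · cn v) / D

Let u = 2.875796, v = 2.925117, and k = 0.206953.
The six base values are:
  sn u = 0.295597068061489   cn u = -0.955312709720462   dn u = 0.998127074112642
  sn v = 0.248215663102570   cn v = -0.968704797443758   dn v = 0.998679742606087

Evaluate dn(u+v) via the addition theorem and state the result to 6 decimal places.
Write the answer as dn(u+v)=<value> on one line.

dn(u+v)=0.994130

m = k² = 0.042829544209
D = 1 − m·sn²u·sn²v = 0.9997694303908719
dn(u+v) = (dn u·dn v − m·sn u·sn v·cn u·cn v)/D = 0.9939011865976943/0.9997694303908719 = 0.9941304028561031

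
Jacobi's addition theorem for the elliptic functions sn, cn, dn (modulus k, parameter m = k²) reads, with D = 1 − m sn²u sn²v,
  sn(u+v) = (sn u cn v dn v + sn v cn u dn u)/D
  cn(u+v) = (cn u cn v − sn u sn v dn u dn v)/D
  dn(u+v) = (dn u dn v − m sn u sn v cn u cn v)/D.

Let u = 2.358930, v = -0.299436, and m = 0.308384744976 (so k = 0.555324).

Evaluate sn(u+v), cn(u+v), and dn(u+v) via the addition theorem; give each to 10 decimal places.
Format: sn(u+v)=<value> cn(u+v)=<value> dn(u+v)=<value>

sn u = 0.8561750440997803, cn u = -0.5166858754221363, dn u = 0.879740285938948
sn v = -0.293687661676056, cn v = 0.9559014370630742, dn v = 0.9866108972025614
m = k² = 0.308384744976
D = 1 − m·sn²u·sn²v = 0.9805020290516247
sn(u+v) = (sn u·cn v·dn v + sn v·cn u·dn u)/D = 0.9409566039774253/0.9805020290516247 = 0.9596681863958517
cn(u+v) = (cn u·cn v − sn u·sn v·dn u·dn v)/D = -0.2756535840609074/0.9805020290516247 = -0.2811351490292469
dn(u+v) = (dn u·dn v − m·sn u·sn v·cn u·cn v)/D = 0.8296629328920235/0.9805020290516247 = 0.8461613625567936

sn(u+v)=0.9596681864 cn(u+v)=-0.2811351490 dn(u+v)=0.8461613626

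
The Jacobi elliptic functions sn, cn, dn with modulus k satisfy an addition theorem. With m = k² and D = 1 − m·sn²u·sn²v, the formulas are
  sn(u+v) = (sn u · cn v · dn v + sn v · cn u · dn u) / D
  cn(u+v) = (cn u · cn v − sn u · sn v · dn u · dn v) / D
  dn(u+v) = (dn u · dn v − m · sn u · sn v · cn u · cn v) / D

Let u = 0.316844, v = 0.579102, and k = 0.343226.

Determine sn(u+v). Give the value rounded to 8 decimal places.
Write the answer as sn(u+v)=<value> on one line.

sn u = 0.3109878379328706, cn u = 0.9504138912378326, dn u = 0.9942870621915649
sn v = 0.5442893829623015, cn v = 0.8388975310456678, dn v = 0.9823952510891725
m = k² = 0.117804087076
D = 1 − m·sn²u·sn²v = 0.9966247426316866
sn(u+v) = (sn u·cn v·dn v + sn v·cn u·dn u)/D = 0.7706389671449093/0.9966247426316866 = 0.7732488811284783

sn(u+v)=0.77324888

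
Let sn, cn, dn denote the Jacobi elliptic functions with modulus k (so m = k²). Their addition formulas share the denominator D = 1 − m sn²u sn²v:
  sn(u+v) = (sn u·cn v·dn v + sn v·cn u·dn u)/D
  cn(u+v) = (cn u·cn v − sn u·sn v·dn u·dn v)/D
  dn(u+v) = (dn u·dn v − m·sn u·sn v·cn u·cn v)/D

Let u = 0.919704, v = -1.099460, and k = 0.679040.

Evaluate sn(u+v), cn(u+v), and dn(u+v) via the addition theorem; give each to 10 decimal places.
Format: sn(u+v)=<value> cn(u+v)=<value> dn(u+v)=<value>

sn(u+v)=-0.1783534658 cn(u+v)=0.9839664838 dn(u+v)=0.9926391977

sn u = 0.764088661203139, cn u = 0.6451112445313558, dn u = 0.8548672616052007
sn v = -0.8519582509854901, cn v = 0.5236097197128264, dn v = 0.8156726447139544
m = k² = 0.4610953216
D = 1 − m·sn²u·sn²v = 0.8046043674176981
sn(u+v) = (sn u·cn v·dn v + sn v·cn u·dn u)/D = -0.1435039775348581/0.8046043674176981 = -0.1783534658100609
cn(u+v) = (cn u·cn v − sn u·sn v·dn u·dn v)/D = 0.7917037302547646/0.8046043674176981 = 0.9839664837958351
dn(u+v) = (dn u·dn v − m·sn u·sn v·cn u·cn v)/D = 0.7986818337483347/0.8046043674176981 = 0.9926391977110798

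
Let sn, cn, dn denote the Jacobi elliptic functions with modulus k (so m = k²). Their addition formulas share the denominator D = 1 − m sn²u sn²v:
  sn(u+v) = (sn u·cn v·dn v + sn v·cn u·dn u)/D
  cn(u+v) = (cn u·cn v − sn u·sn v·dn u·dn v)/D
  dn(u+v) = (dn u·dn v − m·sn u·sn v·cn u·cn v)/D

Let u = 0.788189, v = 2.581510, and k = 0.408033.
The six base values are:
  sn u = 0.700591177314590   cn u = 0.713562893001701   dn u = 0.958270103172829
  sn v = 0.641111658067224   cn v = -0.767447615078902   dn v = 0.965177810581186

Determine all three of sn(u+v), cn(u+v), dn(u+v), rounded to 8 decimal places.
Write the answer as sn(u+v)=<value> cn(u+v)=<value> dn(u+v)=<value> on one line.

m = k² = 0.166490929089
D = 1 − m·sn²u·sn²v = 0.9664117595886311
sn(u+v) = (sn u·cn v·dn v + sn v·cn u·dn u)/D = -0.08056111712510826/0.9664117595886311 = -0.08336106874299668
cn(u+v) = (cn u·cn v − sn u·sn v·dn u·dn v)/D = -0.9630480753725376/0.9664117595886311 = -0.9965194088516417
dn(u+v) = (dn u·dn v − m·sn u·sn v·cn u·cn v)/D = 0.9658525494914394/0.9664117595886311 = 0.9994213542088625

sn(u+v)=-0.08336107 cn(u+v)=-0.99651941 dn(u+v)=0.99942135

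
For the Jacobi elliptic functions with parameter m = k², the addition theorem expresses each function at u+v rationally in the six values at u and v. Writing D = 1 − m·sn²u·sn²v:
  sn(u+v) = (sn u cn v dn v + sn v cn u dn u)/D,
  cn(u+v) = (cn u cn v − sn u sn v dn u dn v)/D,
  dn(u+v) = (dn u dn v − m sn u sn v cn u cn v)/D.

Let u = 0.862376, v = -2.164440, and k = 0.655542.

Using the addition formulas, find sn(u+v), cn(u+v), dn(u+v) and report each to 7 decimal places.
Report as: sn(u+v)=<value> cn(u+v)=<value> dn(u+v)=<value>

sn u = 0.7332495715598954, cn u = 0.6799596060114379, dn u = 0.8768983339919783
sn v = -0.961390156046355, cn v = -0.2751889675426055, dn v = 0.7764071728153487
m = k² = 0.429735313764
D = 1 − m·sn²u·sn²v = 0.7864478140678172
sn(u+v) = (sn u·cn v·dn v + sn v·cn u·dn u)/D = -0.7298992576197042/0.7864478140678172 = -0.9280962380000504
cn(u+v) = (cn u·cn v − sn u·sn v·dn u·dn v)/D = 0.2928262931812179/0.7864478140678172 = 0.3723403993795916
dn(u+v) = (dn u·dn v − m·sn u·sn v·cn u·cn v)/D = 0.6241453503160056/0.7864478140678172 = 0.7936258950071722

sn(u+v)=-0.9280962 cn(u+v)=0.3723404 dn(u+v)=0.7936259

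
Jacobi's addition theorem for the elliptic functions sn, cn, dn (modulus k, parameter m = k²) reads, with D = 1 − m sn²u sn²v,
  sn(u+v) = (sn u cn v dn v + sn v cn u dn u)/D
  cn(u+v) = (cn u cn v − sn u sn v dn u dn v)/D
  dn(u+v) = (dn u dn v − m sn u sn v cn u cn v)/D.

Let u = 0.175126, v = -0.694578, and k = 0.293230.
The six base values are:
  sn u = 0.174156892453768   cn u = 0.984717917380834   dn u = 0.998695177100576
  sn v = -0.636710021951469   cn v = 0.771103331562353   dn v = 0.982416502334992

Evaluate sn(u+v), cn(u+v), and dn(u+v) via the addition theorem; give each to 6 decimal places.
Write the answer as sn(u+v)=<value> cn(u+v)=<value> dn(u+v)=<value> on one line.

sn(u+v)=-0.494753 cn(u+v)=0.869034 dn(u+v)=0.989420

m = k² = 0.0859838329
D = 1 − m·sn²u·sn²v = 0.9989427407195306
sn(u+v) = (sn u·cn v·dn v + sn v·cn u·dn u)/D = -0.4942300491970579/0.9989427407195306 = -0.4947531315369166
cn(u+v) = (cn u·cn v − sn u·sn v·dn u·dn v)/D = 0.8681147721971566/0.9989427407195306 = 0.8690335659998493
dn(u+v) = (dn u·dn v − m·sn u·sn v·cn u·cn v)/D = 0.9883743728439109/0.9989427407195306 = 0.9894204467935695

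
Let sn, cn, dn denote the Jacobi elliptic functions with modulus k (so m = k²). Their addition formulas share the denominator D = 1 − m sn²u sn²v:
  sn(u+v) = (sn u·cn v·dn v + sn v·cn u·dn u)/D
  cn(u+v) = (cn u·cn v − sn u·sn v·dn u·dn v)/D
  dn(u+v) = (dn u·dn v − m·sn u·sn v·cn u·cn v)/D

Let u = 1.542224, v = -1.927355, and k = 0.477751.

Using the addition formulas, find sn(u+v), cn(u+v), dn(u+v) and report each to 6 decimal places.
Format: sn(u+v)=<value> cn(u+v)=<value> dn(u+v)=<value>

sn(u+v)=-0.373728 cn(u+v)=0.927539 dn(u+v)=0.983931

sn u = 0.9932824900643599, cn u = 0.1157147135482117, dn u = 0.8802330215338305
sn v = -0.9752438250251029, cn v = -0.2211322720690185, dn v = 0.8848248945361126
m = k² = 0.228246018001
D = 1 − m·sn²u·sn²v = 0.7858218380735297
sn(u+v) = (sn u·cn v·dn v + sn v·cn u·dn u)/D = -0.2936833180503201/0.7858218380735297 = -0.3737276107906281
cn(u+v) = (cn u·cn v − sn u·sn v·dn u·dn v)/D = 0.7288800106274113/0.7858218380735297 = 0.9275385021295498
dn(u+v) = (dn u·dn v − m·sn u·sn v·cn u·cn v)/D = 0.7731945207713115/0.7858218380735297 = 0.9839310684808982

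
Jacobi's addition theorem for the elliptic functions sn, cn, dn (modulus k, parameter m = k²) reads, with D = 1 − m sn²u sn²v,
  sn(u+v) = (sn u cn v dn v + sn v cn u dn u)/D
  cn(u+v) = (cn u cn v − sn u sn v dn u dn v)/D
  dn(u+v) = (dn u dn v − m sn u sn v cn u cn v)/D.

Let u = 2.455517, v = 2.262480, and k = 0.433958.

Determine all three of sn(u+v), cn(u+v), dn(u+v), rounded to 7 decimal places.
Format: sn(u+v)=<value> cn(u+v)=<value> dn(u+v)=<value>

sn u = 0.7415080275719383, cn u = -0.6709439954618967, dn u = 0.9468133299091222
sn v = 0.8502077449312091, cn v = -0.5264473292353073, dn v = 0.9294474766898811
m = k² = 0.188319545764
D = 1 − m·sn²u·sn²v = 0.9251525126118409
sn(u+v) = (sn u·cn v·dn v + sn v·cn u·dn u)/D = -0.902925573078829/0.9251525126118409 = -0.9759748374132801
cn(u+v) = (cn u·cn v − sn u·sn v·dn u·dn v)/D = -0.2015752491559186/0.9251525126118409 = -0.2178832640110787
dn(u+v) = (dn u·dn v − m·sn u·sn v·cn u·cn v)/D = 0.8380781771603383/0.9251525126118409 = 0.9058811014784157

sn(u+v)=-0.9759748 cn(u+v)=-0.2178833 dn(u+v)=0.9058811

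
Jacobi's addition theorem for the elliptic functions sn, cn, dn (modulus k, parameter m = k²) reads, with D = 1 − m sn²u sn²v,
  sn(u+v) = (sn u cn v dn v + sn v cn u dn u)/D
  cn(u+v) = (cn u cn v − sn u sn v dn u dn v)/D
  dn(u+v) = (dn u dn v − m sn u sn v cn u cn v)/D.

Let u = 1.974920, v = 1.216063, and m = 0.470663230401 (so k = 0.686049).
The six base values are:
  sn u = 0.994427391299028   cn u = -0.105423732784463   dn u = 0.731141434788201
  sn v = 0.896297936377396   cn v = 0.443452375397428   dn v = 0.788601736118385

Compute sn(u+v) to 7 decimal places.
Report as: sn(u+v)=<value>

sn(u+v)=0.4450957

m = k² = 0.470663230401
D = 1 − m·sn²u·sn²v = 0.6260950445567046
sn(u+v) = (sn u·cn v·dn v + sn v·cn u·dn u)/D = 0.278672191586987/0.6260950445567046 = 0.4450956671990527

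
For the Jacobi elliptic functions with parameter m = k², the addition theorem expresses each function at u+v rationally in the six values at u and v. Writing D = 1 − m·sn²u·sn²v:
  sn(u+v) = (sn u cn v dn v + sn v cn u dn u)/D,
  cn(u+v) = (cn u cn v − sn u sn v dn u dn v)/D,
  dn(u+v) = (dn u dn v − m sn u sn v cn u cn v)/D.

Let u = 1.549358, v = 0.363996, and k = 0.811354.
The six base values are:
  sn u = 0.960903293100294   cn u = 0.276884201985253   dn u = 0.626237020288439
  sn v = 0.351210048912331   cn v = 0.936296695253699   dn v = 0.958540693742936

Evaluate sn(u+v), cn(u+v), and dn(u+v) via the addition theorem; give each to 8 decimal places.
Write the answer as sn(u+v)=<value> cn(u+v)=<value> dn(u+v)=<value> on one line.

m = k² = 0.658295313316
D = 1 − m·sn²u·sn²v = 0.9250254282469291
sn(u+v) = (sn u·cn v·dn v + sn v·cn u·dn u)/D = 0.9232881453504277/0.9250254282469291 = 0.9981219079568506
cn(u+v) = (cn u·cn v − sn u·sn v·dn u·dn v)/D = 0.05666607061356959/0.9250254282469291 = 0.06125893287167342
dn(u+v) = (dn u·dn v − m·sn u·sn v·cn u·cn v)/D = 0.5426794286226162/0.9250254282469291 = 0.5866643359751531

sn(u+v)=0.99812191 cn(u+v)=0.06125893 dn(u+v)=0.58666434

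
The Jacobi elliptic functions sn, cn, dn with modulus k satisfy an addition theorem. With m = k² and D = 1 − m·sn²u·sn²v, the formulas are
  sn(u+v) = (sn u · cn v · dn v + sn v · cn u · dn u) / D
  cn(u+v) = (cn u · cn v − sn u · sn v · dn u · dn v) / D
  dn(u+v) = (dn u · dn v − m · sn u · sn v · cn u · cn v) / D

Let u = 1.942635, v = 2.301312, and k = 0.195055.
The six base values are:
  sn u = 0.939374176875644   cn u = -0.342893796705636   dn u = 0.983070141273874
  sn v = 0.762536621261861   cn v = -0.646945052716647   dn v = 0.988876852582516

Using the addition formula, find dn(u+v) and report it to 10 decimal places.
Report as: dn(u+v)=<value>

m = k² = 0.038046453025
D = 1 − m·sn²u·sn²v = 0.9804785163610895
dn(u+v) = (dn u·dn v − m·sn u·sn v·cn u·cn v)/D = 0.9660896916742872/0.9804785163610895 = 0.9853246915187857

dn(u+v)=0.9853246915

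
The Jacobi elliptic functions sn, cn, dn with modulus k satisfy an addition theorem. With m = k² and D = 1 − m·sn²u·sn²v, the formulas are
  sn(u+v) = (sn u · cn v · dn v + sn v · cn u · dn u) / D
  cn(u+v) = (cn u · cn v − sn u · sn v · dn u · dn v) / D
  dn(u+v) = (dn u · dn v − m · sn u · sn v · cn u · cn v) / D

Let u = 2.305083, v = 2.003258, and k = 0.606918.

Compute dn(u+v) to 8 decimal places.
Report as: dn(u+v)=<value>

sn u = 0.9030200294054292, cn u = -0.4295984479634647, dn u = 0.8364396043465765
sn v = 0.9806394639772897, cn v = -0.1958219642694198, dn v = 0.8036014924368509
m = k² = 0.368349458724
D = 1 − m·sn²u·sn²v = 0.7111492258710959
dn(u+v) = (dn u·dn v − m·sn u·sn v·cn u·cn v)/D = 0.6447236856753063/0.7111492258710959 = 0.9065940905519174

dn(u+v)=0.90659409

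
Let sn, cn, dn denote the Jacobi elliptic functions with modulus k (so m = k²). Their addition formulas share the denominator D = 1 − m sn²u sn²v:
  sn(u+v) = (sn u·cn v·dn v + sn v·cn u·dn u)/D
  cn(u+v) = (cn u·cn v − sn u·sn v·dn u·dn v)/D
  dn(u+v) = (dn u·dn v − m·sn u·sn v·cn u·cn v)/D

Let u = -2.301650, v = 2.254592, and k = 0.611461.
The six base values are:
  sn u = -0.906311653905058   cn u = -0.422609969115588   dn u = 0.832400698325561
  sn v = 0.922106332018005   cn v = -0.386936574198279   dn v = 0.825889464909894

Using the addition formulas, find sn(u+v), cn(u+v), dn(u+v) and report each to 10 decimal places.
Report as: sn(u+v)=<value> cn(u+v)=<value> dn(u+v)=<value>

sn(u+v)=-0.0470341507 cn(u+v)=0.9988932819 dn(u+v)=0.9995863586

m = k² = 0.373884554521
D = 1 − m·sn²u·sn²v = 0.7388712667585769
sn(u+v) = (sn u·cn v·dn v + sn v·cn u·dn u)/D = -0.03475218247919257/0.7388712667585769 = -0.04703415066016866
cn(u+v) = (cn u·cn v − sn u·sn v·dn u·dn v)/D = 0.7380535445713658/0.7388712667585769 = 0.9988932819233877
dn(u+v) = (dn u·dn v − m·sn u·sn v·cn u·cn v)/D = 0.7385656390332574/0.7388712667585769 = 0.999586358626909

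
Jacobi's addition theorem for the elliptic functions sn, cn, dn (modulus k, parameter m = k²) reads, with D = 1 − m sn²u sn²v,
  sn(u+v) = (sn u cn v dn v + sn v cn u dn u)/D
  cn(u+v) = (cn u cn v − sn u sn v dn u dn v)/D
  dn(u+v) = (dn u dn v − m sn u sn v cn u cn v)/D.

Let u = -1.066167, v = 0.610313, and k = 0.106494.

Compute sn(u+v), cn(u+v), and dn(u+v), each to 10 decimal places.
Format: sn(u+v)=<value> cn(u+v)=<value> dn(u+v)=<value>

sn(u+v)=-0.4400750607 cn(u+v)=0.8979609908 dn(u+v)=0.9989012157

sn u = -0.8744710448466153, cn u = 0.4850777172009336, dn u = 0.9956543391793216
sn v = 0.5727971858067328, cn v = 0.8196971293910252, dn v = 0.9981377988294328
m = k² = 0.011340972036
D = 1 − m·sn²u·sn²v = 0.9971546028087769
sn(u+v) = (sn u·cn v·dn v + sn v·cn u·dn u)/D = -0.4388228723325006/0.9971546028087769 = -0.44007506067407
cn(u+v) = (cn u·cn v − sn u·sn v·dn u·dn v)/D = 0.8954059351046226/0.9971546028087769 = 0.8979609907856319
dn(u+v) = (dn u·dn v − m·sn u·sn v·cn u·cn v)/D = 0.9960589449432694/0.9971546028087769 = 0.998901215656608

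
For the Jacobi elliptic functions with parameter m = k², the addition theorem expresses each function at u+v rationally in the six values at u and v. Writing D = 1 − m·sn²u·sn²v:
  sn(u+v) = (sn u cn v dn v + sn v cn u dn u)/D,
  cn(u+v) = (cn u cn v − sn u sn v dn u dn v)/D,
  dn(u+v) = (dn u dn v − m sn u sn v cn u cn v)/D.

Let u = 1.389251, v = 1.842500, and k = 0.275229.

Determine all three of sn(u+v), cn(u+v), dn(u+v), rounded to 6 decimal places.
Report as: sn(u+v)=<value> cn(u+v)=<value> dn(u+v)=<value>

sn(u+v)=-0.027983 cn(u+v)=-0.999608 dn(u+v)=0.999970

sn u = 0.9791556079397043, cn u = 0.2031115344834657, dn u = 0.9630026229422194
sn v = 0.9733250919350994, cn v = -0.2294303062141753, dn v = 0.9634502576316679
m = k² = 0.075751002441
D = 1 − m·sn²u·sn²v = 0.931196955730902
sn(u+v) = (sn u·cn v·dn v + sn v·cn u·dn u)/D = -0.02605773544582308/0.931196955730902 = -0.02798305480430851
cn(u+v) = (cn u·cn v − sn u·sn v·dn u·dn v)/D = -0.9308322968107279/0.931196955730902 = -0.9996083976457076
dn(u+v) = (dn u·dn v − m·sn u·sn v·cn u·cn v)/D = 0.9311693374512563/0.931196955730902 = 0.999970341097578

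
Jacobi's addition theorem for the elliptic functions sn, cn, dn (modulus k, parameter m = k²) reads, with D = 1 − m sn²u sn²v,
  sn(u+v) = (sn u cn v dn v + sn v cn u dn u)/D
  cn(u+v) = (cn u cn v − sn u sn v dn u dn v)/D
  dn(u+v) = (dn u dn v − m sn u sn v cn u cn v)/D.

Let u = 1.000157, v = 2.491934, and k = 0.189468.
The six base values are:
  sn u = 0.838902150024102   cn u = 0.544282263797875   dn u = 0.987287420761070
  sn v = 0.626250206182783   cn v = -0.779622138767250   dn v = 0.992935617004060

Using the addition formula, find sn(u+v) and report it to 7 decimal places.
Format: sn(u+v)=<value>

sn(u+v)=-0.3160138

m = k² = 0.035898123024
D = 1 − m·sn²u·sn²v = 0.9900919059538181
sn(u+v) = (sn u·cn v·dn v + sn v·cn u·dn u)/D = -0.3128826835718127/0.9900919059538181 = -0.3160137778021658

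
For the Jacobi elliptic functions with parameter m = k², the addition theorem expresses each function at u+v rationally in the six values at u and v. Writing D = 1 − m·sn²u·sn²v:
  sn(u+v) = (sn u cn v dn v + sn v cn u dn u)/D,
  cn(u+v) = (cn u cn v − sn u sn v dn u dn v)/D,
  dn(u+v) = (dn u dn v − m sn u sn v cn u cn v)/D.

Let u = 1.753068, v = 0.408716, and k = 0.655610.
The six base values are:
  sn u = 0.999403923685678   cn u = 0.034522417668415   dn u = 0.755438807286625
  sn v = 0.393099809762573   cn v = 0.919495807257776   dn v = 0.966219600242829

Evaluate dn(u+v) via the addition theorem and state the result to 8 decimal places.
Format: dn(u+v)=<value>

m = k² = 0.4298244721
D = 1 − m·sn²u·sn²v = 0.9336594746950376
dn(u+v) = (dn u·dn v − m·sn u·sn v·cn u·cn v)/D = 0.7245595208738932/0.9336594746950376 = 0.7760425942344312

dn(u+v)=0.77604259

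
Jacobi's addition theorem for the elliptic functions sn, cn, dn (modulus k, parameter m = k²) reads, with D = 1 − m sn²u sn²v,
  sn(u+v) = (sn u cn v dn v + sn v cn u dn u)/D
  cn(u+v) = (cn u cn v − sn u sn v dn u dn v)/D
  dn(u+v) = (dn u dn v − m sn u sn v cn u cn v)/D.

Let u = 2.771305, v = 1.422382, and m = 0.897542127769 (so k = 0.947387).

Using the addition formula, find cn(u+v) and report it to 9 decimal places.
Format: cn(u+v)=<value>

cn(u+v)=-0.669516465

sn u = 0.9978286156029461, cn u = -0.06586390425648909, dn u = 0.3261157131208788
sn v = 0.9048384561486497, cn v = 0.425755056663486, dn v = 0.5149300648119188
m = k² = 0.897542127769
D = 1 − m·sn²u·sn²v = 0.268340777652631
cn(u+v) = (cn u·cn v − sn u·sn v·dn u·dn v)/D = -0.1796585689348124/0.268340777652631 = -0.669516465243988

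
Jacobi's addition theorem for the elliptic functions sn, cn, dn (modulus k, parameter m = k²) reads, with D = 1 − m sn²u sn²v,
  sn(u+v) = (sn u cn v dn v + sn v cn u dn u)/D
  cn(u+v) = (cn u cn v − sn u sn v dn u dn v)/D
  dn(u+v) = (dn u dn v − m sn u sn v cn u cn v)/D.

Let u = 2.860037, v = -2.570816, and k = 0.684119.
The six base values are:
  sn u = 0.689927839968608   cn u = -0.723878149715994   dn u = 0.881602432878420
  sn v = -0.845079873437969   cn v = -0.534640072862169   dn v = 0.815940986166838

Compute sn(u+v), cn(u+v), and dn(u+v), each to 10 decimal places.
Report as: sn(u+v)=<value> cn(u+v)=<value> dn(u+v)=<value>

m = k² = 0.468018806161
D = 1 − m·sn²u·sn²v = 0.8409014719842202
sn(u+v) = (sn u·cn v·dn v + sn v·cn u·dn u)/D = 0.2383364389629429/0.8409014719842202 = 0.2834296845747648
cn(u+v) = (cn u·cn v − sn u·sn v·dn u·dn v)/D = 0.8064186427952244/0.8409014719842202 = 0.9589930207784879
dn(u+v) = (dn u·dn v − m·sn u·sn v·cn u·cn v)/D = 0.8249423158662896/0.8409014719842202 = 0.9810213721230945

sn(u+v)=0.2834296846 cn(u+v)=0.9589930208 dn(u+v)=0.9810213721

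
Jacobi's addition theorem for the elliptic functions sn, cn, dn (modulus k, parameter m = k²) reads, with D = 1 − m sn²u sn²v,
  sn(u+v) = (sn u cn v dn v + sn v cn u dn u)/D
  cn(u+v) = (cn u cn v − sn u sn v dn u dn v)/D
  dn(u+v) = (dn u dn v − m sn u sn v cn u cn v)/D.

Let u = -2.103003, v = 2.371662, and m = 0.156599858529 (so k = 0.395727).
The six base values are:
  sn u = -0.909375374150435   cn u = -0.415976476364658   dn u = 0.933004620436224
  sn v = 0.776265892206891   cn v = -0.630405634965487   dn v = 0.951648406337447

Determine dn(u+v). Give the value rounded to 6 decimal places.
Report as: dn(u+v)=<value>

dn(u+v)=0.994488

m = k² = 0.156599858529
D = 1 − m·sn²u·sn²v = 0.9219633256617724
dn(u+v) = (dn u·dn v − m·sn u·sn v·cn u·cn v)/D = 0.9168814057467863/0.9219633256617724 = 0.9944879370214229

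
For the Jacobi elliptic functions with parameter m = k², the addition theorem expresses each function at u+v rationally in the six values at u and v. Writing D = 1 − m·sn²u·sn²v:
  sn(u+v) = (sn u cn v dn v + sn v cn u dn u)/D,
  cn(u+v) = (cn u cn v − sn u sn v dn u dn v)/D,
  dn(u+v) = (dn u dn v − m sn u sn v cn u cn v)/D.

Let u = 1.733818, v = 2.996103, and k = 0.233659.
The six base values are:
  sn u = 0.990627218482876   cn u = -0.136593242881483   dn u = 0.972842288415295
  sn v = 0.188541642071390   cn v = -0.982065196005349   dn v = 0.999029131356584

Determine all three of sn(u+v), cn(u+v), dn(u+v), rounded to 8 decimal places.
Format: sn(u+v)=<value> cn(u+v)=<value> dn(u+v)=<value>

m = k² = 0.054596528281
D = 1 − m·sn²u·sn²v = 0.9980954160915545
sn(u+v) = (sn u·cn v·dn v + sn v·cn u·dn u)/D = -0.9969701015154983/0.9980954160915545 = -0.99887253807811
cn(u+v) = (cn u·cn v − sn u·sn v·dn u·dn v)/D = -0.04738223619828772/0.9980954160915545 = -0.04747265184708692
dn(u+v) = (dn u·dn v − m·sn u·sn v·cn u·cn v)/D = 0.970529893412299/0.9980954160915545 = 0.9723818762867388

sn(u+v)=-0.99887254 cn(u+v)=-0.04747265 dn(u+v)=0.97238188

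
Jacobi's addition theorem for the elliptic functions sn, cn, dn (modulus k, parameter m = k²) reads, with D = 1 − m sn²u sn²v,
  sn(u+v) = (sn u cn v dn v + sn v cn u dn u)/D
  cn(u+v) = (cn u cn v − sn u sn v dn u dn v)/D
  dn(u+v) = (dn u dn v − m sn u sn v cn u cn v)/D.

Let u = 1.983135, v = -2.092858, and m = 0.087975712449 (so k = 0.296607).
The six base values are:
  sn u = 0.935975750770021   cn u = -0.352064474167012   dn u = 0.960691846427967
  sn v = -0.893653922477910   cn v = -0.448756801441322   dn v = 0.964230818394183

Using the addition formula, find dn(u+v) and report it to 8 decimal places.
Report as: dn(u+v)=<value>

dn(u+v)=0.99947259

m = k² = 0.087975712449
D = 1 − m·sn²u·sn²v = 0.9384496227941899
dn(u+v) = (dn u·dn v − m·sn u·sn v·cn u·cn v)/D = 0.9379546768677547/0.9384496227941899 = 0.9994725919064664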